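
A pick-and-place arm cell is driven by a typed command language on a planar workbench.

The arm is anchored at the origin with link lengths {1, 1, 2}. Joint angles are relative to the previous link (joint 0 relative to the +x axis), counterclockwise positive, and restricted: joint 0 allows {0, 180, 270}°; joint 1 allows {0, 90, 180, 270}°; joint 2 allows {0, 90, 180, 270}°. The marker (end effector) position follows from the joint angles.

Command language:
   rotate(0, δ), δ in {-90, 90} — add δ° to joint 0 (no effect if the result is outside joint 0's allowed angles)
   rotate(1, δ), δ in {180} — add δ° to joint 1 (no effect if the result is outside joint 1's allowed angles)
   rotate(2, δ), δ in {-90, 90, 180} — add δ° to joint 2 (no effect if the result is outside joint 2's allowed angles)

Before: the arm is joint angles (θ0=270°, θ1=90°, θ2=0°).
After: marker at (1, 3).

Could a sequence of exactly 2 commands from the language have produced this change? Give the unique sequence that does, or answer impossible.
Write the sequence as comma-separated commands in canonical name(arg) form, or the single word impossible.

rotate(0, 90), rotate(0, 90)

t0: joint angles (θ0=270°, θ1=90°, θ2=0°)
[1] after rotate(0, 90): joint angles (θ0=0°, θ1=90°, θ2=0°)
[2] after rotate(0, 90): joint angles (θ0=0°, θ1=90°, θ2=0°)
no other 2-command option fits: unique.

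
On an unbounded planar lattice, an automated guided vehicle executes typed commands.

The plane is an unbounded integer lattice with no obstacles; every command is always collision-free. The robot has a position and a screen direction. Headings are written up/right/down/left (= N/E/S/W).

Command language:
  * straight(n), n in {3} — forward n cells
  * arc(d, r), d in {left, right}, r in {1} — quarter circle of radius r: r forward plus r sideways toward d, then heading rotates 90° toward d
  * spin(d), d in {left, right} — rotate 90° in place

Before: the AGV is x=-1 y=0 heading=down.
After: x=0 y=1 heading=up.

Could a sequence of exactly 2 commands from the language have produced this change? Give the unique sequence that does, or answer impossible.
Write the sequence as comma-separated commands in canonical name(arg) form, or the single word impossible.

key: running arc(left, 1) before spin(left) would end elsewhere — order is forced
begin: x=-1 y=0 heading=down
[1] after spin(left): x=-1 y=0 heading=right
[2] after arc(left, 1): x=0 y=1 heading=up
uniquely the one of 25 2-step routes that fits.

spin(left), arc(left, 1)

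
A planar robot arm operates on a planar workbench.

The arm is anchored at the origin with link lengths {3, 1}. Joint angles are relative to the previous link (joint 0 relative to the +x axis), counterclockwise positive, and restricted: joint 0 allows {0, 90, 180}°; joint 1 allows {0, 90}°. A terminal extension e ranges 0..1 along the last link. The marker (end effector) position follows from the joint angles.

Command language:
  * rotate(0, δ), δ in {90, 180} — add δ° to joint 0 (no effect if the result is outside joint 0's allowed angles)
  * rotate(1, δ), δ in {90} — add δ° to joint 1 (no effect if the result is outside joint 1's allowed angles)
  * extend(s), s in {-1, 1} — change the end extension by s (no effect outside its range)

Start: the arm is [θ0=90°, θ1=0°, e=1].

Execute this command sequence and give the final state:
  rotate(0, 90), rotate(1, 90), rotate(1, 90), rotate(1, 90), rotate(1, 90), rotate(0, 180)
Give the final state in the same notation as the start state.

initial: [θ0=90°, θ1=0°, e=1]
t=1 rotate(0, 90) ⇒ [θ0=180°, θ1=0°, e=1]
t=2 rotate(1, 90) ⇒ [θ0=180°, θ1=90°, e=1]
t=3 rotate(1, 90) ⇒ [θ0=180°, θ1=90°, e=1]
t=4 rotate(1, 90) ⇒ [θ0=180°, θ1=90°, e=1]
t=5 rotate(1, 90) ⇒ [θ0=180°, θ1=90°, e=1]
t=6 rotate(0, 180) ⇒ [θ0=0°, θ1=90°, e=1]

[θ0=0°, θ1=90°, e=1]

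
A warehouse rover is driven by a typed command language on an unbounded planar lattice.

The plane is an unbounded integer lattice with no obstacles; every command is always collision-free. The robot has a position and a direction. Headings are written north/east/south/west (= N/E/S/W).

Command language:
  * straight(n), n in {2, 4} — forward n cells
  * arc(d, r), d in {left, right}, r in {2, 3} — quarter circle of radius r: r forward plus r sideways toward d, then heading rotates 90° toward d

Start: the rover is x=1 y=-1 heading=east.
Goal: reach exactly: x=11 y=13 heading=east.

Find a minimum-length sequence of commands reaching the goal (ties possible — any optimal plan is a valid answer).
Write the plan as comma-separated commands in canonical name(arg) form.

straight(4), arc(left, 3), straight(4), straight(4), arc(right, 3)

begin: x=1 y=-1 heading=east
t=1 straight(4) ⇒ x=5 y=-1 heading=east
t=2 arc(left, 3) ⇒ x=8 y=2 heading=north
t=3 straight(4) ⇒ x=8 y=6 heading=north
t=4 straight(4) ⇒ x=8 y=10 heading=north
t=5 arc(right, 3) ⇒ x=11 y=13 heading=east
minimal: 5 command(s), checked below 5.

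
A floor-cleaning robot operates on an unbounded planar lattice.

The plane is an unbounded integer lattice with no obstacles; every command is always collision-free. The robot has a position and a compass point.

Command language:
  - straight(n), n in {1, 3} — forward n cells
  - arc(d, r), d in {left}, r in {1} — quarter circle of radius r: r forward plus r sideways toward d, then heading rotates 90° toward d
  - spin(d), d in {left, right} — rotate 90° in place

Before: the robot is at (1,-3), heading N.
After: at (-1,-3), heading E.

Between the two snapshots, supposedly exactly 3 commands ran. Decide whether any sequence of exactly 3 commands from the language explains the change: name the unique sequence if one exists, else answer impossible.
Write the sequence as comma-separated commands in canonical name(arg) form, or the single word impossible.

arc(left, 1), arc(left, 1), spin(left)

key: order matters: swapping arc(left, 1) and spin(left) lands elsewhere
from: at (1,-3), heading N
1. arc(left, 1) → at (0,-2), heading W
2. arc(left, 1) → at (-1,-3), heading S
3. spin(left) → at (-1,-3), heading E
uniquely the one of 125 3-step routes that fits.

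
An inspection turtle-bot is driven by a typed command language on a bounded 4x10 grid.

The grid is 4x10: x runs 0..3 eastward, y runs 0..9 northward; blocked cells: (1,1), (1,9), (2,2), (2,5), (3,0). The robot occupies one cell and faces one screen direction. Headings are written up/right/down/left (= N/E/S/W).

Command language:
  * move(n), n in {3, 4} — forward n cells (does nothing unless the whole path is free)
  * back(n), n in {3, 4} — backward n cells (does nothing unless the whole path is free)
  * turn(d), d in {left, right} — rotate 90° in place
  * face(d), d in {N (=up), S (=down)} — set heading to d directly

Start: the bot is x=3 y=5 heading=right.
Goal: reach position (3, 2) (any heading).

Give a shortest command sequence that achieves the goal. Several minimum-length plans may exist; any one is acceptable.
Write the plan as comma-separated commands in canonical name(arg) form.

face(N), back(3)

initial: x=3 y=5 heading=right
[1] after face(N): x=3 y=5 heading=up
[2] after back(3): x=3 y=2 heading=up
shorter routes all fall short; 2 is best.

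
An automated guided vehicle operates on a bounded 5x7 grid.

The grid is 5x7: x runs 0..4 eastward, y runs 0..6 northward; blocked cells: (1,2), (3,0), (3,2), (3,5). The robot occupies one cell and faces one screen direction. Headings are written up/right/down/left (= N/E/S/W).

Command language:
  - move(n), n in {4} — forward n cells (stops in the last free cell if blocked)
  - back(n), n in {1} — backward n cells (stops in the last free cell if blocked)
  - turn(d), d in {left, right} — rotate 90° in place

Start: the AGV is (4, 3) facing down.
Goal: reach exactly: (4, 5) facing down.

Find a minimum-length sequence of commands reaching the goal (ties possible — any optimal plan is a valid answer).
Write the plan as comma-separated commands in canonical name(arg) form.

start: (4, 3) facing down
[1] after back(1): (4, 4) facing down
[2] after back(1): (4, 5) facing down
minimal: 2 command(s), checked below 2.

back(1), back(1)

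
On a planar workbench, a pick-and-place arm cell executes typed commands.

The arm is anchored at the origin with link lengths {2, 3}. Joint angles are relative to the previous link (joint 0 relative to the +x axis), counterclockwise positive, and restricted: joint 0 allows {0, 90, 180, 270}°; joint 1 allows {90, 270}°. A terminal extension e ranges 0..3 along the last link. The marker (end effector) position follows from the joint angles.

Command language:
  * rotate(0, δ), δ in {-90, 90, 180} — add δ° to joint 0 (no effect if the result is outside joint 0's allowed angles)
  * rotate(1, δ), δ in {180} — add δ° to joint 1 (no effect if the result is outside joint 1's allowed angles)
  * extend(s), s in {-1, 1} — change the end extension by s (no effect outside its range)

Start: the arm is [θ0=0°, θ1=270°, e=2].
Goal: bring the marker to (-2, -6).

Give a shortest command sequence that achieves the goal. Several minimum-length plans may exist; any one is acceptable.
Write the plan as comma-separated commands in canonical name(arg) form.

rotate(0, 180), extend(1), rotate(1, 180)

from: [θ0=0°, θ1=270°, e=2]
t=1 rotate(0, 180) ⇒ [θ0=180°, θ1=270°, e=2]
t=2 extend(1) ⇒ [θ0=180°, θ1=270°, e=3]
t=3 rotate(1, 180) ⇒ [θ0=180°, θ1=90°, e=3]
nothing shorter than 3 reaches the goal.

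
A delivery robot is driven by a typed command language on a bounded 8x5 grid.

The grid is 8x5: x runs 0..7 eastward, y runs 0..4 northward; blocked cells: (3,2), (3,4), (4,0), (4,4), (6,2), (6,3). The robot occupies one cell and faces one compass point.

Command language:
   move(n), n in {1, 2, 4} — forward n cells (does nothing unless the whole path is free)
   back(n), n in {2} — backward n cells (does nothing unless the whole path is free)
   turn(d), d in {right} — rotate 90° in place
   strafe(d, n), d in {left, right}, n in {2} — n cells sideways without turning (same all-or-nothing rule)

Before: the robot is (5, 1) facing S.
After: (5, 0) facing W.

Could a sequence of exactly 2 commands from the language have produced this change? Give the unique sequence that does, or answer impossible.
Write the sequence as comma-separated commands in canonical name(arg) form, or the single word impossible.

key: cell and facing (now W) both changed — the 2 commands mix motion and turning
initial: (5, 1) facing S
1. move(1) → (5, 0) facing S
2. turn(right) → (5, 0) facing W
all 49 alternatives checked — unique.

move(1), turn(right)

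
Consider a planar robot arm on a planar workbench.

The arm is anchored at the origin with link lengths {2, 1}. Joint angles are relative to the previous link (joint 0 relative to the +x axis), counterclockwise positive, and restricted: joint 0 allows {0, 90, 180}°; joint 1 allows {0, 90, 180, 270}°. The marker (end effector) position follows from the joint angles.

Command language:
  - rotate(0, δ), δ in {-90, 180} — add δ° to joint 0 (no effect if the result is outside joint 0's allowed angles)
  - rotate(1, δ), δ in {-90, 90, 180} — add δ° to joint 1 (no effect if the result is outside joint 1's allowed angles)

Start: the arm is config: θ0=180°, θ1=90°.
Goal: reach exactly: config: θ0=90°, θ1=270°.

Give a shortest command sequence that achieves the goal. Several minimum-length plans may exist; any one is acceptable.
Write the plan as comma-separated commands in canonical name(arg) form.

rotate(1, 180), rotate(0, -90)

t0: config: θ0=180°, θ1=90°
t=1 rotate(1, 180) ⇒ config: θ0=180°, θ1=270°
t=2 rotate(0, -90) ⇒ config: θ0=90°, θ1=270°
shorter routes all fall short; 2 is best.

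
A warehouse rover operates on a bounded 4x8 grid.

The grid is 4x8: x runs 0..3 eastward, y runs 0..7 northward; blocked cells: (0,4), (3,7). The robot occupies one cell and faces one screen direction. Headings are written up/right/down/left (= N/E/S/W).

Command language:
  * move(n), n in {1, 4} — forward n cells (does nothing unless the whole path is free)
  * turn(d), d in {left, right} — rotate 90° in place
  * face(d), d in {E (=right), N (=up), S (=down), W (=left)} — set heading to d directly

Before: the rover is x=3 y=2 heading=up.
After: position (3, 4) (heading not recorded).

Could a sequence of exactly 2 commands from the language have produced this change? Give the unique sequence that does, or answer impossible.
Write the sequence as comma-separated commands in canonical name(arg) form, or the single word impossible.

from: x=3 y=2 heading=up
step 1 (move(1)): x=3 y=3 heading=up
step 2 (move(1)): x=3 y=4 heading=up
no rival 2-sequence matches.

move(1), move(1)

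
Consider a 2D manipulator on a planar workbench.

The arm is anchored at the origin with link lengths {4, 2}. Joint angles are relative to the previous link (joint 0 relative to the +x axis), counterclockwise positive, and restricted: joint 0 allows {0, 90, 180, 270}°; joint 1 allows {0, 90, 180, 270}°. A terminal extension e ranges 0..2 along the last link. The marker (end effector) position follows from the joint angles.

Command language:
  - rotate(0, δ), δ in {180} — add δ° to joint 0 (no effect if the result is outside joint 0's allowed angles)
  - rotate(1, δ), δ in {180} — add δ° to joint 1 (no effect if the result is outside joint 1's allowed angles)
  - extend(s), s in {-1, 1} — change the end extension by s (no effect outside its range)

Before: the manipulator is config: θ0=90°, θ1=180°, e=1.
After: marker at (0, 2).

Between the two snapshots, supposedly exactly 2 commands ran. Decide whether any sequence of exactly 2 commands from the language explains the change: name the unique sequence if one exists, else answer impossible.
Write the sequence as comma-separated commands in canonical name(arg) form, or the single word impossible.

initial: config: θ0=90°, θ1=180°, e=1
[1] after extend(-1): config: θ0=90°, θ1=180°, e=0
[2] after extend(-1): config: θ0=90°, θ1=180°, e=0
uniquely the one of 16 2-step routes that fits.

extend(-1), extend(-1)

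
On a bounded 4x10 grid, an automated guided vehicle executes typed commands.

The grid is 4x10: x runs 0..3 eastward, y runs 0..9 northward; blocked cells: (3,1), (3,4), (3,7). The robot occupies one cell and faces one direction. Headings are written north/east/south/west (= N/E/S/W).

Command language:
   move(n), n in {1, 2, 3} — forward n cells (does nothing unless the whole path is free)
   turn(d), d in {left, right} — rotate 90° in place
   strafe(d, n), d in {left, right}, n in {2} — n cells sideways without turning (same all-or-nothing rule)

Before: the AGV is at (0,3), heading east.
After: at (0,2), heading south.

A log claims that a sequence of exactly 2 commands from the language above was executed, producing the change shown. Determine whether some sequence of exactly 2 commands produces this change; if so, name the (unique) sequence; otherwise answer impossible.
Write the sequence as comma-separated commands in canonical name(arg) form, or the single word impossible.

key: running move(1) before turn(right) would end elsewhere — order is forced
t0: at (0,3), heading east
step 1 (turn(right)): at (0,3), heading south
step 2 (move(1)): at (0,2), heading south
no rival 2-sequence matches.

turn(right), move(1)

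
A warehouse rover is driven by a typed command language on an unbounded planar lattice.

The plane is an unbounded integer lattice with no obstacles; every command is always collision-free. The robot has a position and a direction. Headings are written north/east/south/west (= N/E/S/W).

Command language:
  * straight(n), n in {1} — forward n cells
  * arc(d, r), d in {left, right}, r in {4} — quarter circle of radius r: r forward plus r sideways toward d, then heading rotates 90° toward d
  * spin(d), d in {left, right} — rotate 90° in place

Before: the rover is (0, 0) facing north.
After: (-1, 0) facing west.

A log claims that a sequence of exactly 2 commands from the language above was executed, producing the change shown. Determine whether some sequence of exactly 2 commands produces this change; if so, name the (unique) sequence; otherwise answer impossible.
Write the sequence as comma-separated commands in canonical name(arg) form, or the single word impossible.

key: position moved to (-1,0) AND the heading swung to W — translation plus rotation needed
initial: (0, 0) facing north
1. spin(left) → (0, 0) facing west
2. straight(1) → (-1, 0) facing west
uniquely the one of 25 2-step routes that fits.

spin(left), straight(1)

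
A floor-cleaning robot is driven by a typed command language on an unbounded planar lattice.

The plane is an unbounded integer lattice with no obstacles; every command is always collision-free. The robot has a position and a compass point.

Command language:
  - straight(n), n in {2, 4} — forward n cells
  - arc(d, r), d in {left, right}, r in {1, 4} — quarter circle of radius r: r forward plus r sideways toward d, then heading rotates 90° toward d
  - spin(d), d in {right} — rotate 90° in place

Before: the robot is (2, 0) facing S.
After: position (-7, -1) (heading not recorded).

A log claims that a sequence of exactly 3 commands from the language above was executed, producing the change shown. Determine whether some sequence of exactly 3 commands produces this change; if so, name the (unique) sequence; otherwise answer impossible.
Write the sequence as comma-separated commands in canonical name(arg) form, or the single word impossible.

key: order matters: swapping arc(right, 1) and straight(4) lands elsewhere
start: (2, 0) facing S
step 1 (arc(right, 1)): (1, -1) facing W
step 2 (straight(4)): (-3, -1) facing W
step 3 (straight(4)): (-7, -1) facing W
no rival 3-sequence matches.

arc(right, 1), straight(4), straight(4)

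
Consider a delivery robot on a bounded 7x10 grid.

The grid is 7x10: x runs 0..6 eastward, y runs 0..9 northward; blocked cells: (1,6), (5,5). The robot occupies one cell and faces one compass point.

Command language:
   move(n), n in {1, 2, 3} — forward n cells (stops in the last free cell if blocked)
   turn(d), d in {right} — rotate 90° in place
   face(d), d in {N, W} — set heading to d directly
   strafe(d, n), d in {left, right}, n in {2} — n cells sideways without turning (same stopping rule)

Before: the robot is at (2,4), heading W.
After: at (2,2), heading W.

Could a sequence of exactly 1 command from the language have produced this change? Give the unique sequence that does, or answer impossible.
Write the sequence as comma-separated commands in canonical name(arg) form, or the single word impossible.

key: heading stays W — the single command does not turn
begin: at (2,4), heading W
step 1 (strafe(left, 2)): at (2,2), heading W
uniquely the one of 8 1-step routes that fits.

strafe(left, 2)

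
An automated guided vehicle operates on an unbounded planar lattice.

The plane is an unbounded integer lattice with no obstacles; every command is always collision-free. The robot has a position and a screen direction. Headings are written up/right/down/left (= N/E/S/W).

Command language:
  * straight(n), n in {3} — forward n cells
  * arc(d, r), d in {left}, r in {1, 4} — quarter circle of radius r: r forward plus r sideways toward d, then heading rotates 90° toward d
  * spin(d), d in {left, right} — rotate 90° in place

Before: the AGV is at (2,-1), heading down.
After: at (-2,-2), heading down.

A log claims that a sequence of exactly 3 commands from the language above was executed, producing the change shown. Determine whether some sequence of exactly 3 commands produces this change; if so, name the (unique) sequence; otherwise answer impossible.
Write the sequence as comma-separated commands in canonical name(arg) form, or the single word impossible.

key: still facing S at the end — net rotation zero over 3 steps
start: at (2,-1), heading down
step 1 (spin(right)): at (2,-1), heading left
step 2 (straight(3)): at (-1,-1), heading left
step 3 (arc(left, 1)): at (-2,-2), heading down
no rival 3-sequence matches.

spin(right), straight(3), arc(left, 1)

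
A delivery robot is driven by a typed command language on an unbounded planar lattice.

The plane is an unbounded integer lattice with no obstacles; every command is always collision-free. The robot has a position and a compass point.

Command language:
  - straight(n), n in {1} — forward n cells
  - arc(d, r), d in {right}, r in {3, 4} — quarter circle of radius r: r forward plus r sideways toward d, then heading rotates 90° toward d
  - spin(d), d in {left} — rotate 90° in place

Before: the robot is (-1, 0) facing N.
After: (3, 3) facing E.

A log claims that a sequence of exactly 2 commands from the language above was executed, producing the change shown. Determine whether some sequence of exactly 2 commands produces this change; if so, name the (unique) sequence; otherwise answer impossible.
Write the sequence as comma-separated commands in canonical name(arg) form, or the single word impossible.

key: position moved to (3,3) AND the heading swung to E — translation plus rotation needed
begin: (-1, 0) facing N
[1] after arc(right, 3): (2, 3) facing E
[2] after straight(1): (3, 3) facing E
no rival 2-sequence matches.

arc(right, 3), straight(1)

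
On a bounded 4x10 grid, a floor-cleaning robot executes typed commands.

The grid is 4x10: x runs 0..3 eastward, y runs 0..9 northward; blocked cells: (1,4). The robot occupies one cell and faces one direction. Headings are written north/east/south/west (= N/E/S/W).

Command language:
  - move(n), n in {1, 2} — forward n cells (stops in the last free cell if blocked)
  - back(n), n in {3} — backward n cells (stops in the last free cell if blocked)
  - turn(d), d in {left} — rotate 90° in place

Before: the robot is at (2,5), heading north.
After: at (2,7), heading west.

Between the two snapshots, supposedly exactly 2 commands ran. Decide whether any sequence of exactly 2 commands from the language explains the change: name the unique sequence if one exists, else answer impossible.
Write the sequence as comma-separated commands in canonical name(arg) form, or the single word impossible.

move(2), turn(left)

key: cell and facing (now W) both changed — the 2 commands mix motion and turning
from: at (2,5), heading north
step 1 (move(2)): at (2,7), heading north
step 2 (turn(left)): at (2,7), heading west
no rival 2-sequence matches.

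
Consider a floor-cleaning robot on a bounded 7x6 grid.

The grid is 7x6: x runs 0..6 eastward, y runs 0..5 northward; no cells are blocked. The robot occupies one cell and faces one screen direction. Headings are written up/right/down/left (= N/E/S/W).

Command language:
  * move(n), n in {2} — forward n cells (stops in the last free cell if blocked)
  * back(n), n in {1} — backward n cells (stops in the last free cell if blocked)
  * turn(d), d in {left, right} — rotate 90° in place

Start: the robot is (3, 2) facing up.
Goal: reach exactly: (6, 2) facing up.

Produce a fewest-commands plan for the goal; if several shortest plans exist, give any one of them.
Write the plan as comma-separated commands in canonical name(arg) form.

from: (3, 2) facing up
t=1 turn(right) ⇒ (3, 2) facing right
t=2 move(2) ⇒ (5, 2) facing right
t=3 move(2) ⇒ (6, 2) facing right
t=4 turn(left) ⇒ (6, 2) facing up
no 3-step plan works, so 4 is optimal.

turn(right), move(2), move(2), turn(left)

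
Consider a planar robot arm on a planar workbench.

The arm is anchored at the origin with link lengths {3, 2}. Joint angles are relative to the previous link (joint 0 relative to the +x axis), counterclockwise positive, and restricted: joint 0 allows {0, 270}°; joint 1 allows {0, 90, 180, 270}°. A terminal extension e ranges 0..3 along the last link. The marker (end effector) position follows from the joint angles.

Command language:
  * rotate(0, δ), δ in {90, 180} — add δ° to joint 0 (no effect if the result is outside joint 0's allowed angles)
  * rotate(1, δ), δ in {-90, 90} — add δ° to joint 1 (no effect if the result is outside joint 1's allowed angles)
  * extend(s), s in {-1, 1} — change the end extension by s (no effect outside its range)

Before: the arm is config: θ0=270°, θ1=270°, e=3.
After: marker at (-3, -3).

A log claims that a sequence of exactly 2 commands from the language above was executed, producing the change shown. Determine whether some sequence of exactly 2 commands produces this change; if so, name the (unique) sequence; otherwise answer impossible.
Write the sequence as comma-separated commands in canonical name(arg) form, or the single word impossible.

initial: config: θ0=270°, θ1=270°, e=3
step 1 (extend(-1)): config: θ0=270°, θ1=270°, e=2
step 2 (extend(-1)): config: θ0=270°, θ1=270°, e=1
all 36 alternatives checked — unique.

extend(-1), extend(-1)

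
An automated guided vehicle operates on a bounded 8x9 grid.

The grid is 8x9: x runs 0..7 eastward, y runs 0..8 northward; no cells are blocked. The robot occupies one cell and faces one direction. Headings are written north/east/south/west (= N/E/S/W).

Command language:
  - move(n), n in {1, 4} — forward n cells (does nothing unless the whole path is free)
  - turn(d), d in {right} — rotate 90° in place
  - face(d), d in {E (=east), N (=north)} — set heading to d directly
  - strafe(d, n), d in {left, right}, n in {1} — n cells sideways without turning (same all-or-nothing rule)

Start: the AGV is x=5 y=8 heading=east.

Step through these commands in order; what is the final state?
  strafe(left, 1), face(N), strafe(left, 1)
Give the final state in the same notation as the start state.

from: x=5 y=8 heading=east
[1] after strafe(left, 1): x=5 y=8 heading=east
[2] after face(N): x=5 y=8 heading=north
[3] after strafe(left, 1): x=4 y=8 heading=north

x=4 y=8 heading=north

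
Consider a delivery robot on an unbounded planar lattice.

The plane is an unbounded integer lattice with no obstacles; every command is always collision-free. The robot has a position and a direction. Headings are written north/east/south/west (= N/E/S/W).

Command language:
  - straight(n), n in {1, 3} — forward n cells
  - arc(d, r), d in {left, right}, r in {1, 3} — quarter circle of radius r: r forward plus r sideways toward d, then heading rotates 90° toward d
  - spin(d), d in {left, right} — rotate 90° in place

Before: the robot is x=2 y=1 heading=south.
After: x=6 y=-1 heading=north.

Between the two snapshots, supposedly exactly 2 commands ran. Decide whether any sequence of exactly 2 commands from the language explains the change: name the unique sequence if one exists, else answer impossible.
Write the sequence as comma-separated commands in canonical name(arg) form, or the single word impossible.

key: position moved to (6,-1) AND the heading swung to N — translation plus rotation needed
from: x=2 y=1 heading=south
t=1 arc(left, 3) ⇒ x=5 y=-2 heading=east
t=2 arc(left, 1) ⇒ x=6 y=-1 heading=north
no rival 2-sequence matches.

arc(left, 3), arc(left, 1)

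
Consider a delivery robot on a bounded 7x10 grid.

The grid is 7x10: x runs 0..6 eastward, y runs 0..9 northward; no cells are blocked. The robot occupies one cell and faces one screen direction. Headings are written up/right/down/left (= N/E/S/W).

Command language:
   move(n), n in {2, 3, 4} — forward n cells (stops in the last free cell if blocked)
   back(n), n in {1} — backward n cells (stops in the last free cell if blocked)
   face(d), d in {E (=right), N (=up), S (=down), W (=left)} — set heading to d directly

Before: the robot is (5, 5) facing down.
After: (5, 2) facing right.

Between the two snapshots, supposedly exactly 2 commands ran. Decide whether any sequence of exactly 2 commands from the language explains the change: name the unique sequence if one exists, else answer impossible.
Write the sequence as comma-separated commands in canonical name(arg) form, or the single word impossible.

move(3), face(E)

key: order matters: swapping move(3) and face(E) lands elsewhere
initial: (5, 5) facing down
t=1 move(3) ⇒ (5, 2) facing down
t=2 face(E) ⇒ (5, 2) facing right
all 64 alternatives checked — unique.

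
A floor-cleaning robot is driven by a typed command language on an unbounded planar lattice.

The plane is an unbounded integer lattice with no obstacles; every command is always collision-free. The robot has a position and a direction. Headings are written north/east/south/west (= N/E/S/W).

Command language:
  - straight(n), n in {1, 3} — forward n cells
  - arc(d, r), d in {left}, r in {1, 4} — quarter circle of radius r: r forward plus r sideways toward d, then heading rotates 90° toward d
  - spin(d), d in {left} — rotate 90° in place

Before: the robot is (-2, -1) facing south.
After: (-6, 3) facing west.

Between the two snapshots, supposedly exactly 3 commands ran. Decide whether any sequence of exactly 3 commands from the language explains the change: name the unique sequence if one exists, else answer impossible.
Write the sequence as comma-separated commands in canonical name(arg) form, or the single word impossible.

spin(left), spin(left), arc(left, 4)

key: cell and facing (now W) both changed — the 3 commands mix motion and turning
start: (-2, -1) facing south
1. spin(left) → (-2, -1) facing east
2. spin(left) → (-2, -1) facing north
3. arc(left, 4) → (-6, 3) facing west
no rival 3-sequence matches.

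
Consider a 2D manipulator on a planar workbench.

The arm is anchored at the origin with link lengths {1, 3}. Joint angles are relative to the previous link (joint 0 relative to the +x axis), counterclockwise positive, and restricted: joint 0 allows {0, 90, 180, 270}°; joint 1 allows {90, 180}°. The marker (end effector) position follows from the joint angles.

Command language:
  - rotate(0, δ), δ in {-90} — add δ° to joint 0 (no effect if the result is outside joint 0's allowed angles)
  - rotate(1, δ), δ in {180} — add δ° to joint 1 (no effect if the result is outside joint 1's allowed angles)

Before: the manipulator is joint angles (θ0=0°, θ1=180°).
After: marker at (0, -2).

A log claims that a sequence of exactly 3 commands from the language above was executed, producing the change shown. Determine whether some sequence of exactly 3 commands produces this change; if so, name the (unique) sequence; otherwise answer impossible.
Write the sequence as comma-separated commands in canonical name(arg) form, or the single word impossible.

rotate(0, -90), rotate(0, -90), rotate(0, -90)

from: joint angles (θ0=0°, θ1=180°)
t=1 rotate(0, -90) ⇒ joint angles (θ0=270°, θ1=180°)
t=2 rotate(0, -90) ⇒ joint angles (θ0=180°, θ1=180°)
t=3 rotate(0, -90) ⇒ joint angles (θ0=90°, θ1=180°)
uniquely the one of 8 3-step routes that fits.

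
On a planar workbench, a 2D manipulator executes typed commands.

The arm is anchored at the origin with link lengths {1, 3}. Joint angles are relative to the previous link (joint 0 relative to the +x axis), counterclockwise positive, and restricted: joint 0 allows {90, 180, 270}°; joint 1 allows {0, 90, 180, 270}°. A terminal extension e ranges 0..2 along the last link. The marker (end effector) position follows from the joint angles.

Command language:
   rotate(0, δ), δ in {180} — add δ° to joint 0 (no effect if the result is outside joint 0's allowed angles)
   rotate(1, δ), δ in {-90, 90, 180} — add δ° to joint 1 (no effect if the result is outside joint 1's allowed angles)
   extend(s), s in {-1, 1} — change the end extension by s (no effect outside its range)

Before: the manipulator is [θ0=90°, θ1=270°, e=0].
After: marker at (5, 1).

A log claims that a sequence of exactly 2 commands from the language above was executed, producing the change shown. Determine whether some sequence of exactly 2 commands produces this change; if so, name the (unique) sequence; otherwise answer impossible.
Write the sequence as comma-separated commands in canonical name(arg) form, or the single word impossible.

from: [θ0=90°, θ1=270°, e=0]
[1] after extend(1): [θ0=90°, θ1=270°, e=1]
[2] after extend(1): [θ0=90°, θ1=270°, e=2]
uniquely the one of 36 2-step routes that fits.

extend(1), extend(1)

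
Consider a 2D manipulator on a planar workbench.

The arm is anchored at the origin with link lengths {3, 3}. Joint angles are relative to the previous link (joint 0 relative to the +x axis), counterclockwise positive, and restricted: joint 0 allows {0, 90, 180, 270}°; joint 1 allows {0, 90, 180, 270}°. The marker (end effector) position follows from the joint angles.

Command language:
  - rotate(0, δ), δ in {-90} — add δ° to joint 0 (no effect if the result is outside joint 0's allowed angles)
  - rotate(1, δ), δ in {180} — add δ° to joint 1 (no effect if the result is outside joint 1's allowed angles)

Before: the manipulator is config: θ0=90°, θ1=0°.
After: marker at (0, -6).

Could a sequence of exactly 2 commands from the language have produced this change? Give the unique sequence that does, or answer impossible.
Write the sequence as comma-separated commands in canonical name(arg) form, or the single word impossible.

initial: config: θ0=90°, θ1=0°
[1] after rotate(0, -90): config: θ0=0°, θ1=0°
[2] after rotate(0, -90): config: θ0=270°, θ1=0°
no other 2-command option fits: unique.

rotate(0, -90), rotate(0, -90)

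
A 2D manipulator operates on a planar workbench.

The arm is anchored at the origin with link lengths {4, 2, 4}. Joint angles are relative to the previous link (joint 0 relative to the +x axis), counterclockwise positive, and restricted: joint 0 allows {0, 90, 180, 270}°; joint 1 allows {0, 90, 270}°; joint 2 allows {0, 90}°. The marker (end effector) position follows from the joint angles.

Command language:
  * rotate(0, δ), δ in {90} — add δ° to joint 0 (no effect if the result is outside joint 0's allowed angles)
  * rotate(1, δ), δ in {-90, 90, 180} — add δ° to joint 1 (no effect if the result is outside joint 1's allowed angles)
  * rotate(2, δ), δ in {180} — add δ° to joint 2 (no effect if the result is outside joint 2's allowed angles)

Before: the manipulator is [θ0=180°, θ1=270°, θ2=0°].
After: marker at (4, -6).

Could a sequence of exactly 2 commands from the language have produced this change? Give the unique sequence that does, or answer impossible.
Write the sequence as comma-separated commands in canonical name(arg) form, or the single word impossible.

t0: [θ0=180°, θ1=270°, θ2=0°]
1. rotate(0, 90) → [θ0=270°, θ1=270°, θ2=0°]
2. rotate(0, 90) → [θ0=0°, θ1=270°, θ2=0°]
no rival 2-sequence matches.

rotate(0, 90), rotate(0, 90)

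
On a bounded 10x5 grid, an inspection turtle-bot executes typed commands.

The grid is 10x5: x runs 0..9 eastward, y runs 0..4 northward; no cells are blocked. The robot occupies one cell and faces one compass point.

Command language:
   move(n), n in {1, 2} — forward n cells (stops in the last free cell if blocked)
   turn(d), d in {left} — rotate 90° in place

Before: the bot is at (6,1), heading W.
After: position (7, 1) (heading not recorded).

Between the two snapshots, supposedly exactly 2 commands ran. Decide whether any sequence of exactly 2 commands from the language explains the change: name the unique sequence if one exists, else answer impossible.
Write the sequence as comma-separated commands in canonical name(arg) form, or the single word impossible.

impossible

checked all 2-command options: none fits.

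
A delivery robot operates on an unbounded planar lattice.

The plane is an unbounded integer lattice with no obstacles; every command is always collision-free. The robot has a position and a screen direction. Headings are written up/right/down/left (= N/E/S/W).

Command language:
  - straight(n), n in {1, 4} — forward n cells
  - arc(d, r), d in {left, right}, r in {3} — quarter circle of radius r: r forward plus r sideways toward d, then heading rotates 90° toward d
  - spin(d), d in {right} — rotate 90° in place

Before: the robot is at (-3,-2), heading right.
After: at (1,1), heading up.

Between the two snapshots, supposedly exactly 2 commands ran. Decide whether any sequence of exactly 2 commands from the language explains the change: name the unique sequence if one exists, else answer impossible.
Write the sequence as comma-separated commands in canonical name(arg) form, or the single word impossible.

straight(1), arc(left, 3)

key: running arc(left, 3) before straight(1) would end elsewhere — order is forced
begin: at (-3,-2), heading right
t=1 straight(1) ⇒ at (-2,-2), heading right
t=2 arc(left, 3) ⇒ at (1,1), heading up
no other 2-command option fits: unique.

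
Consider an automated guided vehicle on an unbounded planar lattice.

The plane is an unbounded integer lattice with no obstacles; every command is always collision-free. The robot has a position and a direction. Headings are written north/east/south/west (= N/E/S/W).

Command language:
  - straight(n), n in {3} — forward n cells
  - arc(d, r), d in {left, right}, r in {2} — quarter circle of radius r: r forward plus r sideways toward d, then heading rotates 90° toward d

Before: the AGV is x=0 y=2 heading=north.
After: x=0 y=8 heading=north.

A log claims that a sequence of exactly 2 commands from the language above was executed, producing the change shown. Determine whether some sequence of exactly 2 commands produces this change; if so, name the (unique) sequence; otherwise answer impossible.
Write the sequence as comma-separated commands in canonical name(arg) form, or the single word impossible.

straight(3), straight(3)

key: heading stays N — no command in the sequence turns
t0: x=0 y=2 heading=north
1. straight(3) → x=0 y=5 heading=north
2. straight(3) → x=0 y=8 heading=north
no other 2-command option fits: unique.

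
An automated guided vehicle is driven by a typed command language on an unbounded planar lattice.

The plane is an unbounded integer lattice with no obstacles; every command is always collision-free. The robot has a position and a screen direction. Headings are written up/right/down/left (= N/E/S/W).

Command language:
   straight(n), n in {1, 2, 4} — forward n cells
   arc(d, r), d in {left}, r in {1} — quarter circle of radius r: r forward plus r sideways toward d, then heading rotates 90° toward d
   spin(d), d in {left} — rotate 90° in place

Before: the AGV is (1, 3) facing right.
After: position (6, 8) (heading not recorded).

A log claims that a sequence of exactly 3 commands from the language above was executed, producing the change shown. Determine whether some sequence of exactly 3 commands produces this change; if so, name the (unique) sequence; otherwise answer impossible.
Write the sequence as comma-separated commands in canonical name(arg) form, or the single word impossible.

straight(4), arc(left, 1), straight(4)

begin: (1, 3) facing right
step 1 (straight(4)): (5, 3) facing right
step 2 (arc(left, 1)): (6, 4) facing up
step 3 (straight(4)): (6, 8) facing up
no rival 3-sequence matches.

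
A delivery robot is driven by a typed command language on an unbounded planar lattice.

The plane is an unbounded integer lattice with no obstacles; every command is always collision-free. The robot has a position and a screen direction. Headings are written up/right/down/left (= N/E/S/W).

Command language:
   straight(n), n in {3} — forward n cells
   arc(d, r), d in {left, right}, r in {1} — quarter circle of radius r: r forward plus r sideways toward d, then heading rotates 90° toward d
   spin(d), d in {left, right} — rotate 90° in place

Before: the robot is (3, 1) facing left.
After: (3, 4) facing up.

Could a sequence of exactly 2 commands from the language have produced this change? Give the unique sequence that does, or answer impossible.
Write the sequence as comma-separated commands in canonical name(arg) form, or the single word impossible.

key: position moved to (3,4) AND the heading swung to N — translation plus rotation needed
from: (3, 1) facing left
[1] after spin(right): (3, 1) facing up
[2] after straight(3): (3, 4) facing up
no rival 2-sequence matches.

spin(right), straight(3)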